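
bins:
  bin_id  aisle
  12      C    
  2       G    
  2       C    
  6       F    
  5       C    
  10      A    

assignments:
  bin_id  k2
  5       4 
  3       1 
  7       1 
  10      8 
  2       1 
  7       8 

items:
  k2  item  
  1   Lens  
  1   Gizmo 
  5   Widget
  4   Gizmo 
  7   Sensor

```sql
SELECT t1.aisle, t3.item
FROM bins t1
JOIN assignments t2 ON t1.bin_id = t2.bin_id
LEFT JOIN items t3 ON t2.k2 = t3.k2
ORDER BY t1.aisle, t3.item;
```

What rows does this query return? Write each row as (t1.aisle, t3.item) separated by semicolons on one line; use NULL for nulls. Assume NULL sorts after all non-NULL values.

Evaluate left to right. First `bins t1 INNER JOIN assignments t2` on bin_id: 4 row(s).
Then LEFT JOIN `items t3` on k2: each of those 4 rows is kept; rows whose t2.k2 has no match in t3 get NULL for t3's columns.

(A, NULL); (C, Gizmo); (C, Gizmo); (C, Lens); (G, Gizmo); (G, Lens)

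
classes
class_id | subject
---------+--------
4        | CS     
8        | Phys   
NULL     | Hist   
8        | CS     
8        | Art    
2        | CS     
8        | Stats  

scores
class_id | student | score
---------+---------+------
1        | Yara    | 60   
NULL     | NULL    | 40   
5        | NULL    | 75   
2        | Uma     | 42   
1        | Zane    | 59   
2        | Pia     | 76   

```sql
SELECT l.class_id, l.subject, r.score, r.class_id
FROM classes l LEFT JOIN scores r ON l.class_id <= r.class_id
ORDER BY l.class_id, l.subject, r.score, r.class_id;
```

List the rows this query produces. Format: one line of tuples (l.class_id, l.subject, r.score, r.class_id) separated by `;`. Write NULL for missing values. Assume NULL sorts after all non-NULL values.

(2, CS, 42, 2); (2, CS, 75, 5); (2, CS, 76, 2); (4, CS, 75, 5); (8, Art, NULL, NULL); (8, CS, NULL, NULL); (8, Phys, NULL, NULL); (8, Stats, NULL, NULL); (NULL, Hist, NULL, NULL)

LEFT JOIN keeps every row from `classes`; unmatched rows get NULL for `scores`'s columns.
Matching on l.class_id <= r.class_id. A NULL in a compared column never satisfies the condition.
Matched pairs: 4; unmatched l rows kept: 5.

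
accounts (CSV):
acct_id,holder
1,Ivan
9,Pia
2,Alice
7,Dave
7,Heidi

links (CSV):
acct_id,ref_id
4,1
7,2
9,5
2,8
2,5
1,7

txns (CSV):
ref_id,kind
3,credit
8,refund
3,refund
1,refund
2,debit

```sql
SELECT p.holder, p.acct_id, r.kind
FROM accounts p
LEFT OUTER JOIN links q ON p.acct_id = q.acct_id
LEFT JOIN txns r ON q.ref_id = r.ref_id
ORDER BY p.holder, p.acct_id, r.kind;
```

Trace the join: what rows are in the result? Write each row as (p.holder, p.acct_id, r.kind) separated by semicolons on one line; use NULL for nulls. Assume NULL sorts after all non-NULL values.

(Alice, 2, refund); (Alice, 2, NULL); (Dave, 7, debit); (Heidi, 7, debit); (Ivan, 1, NULL); (Pia, 9, NULL)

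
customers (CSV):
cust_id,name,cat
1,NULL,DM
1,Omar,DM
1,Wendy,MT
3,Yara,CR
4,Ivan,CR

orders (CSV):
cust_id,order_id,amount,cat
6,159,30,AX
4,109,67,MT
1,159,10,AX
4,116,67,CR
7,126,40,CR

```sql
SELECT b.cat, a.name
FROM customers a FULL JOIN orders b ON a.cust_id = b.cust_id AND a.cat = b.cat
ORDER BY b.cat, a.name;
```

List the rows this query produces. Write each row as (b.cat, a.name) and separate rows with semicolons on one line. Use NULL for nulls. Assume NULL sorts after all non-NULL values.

(AX, NULL); (AX, NULL); (CR, Ivan); (CR, NULL); (MT, NULL); (NULL, Omar); (NULL, Wendy); (NULL, Yara); (NULL, NULL)

FULL OUTER JOIN keeps every row from both sides; unmatched rows get NULL for the other side's columns.
Matching on a.cust_id = b.cust_id AND a.cat = b.cat.
- a row (cust_id=1, cat=DM): no match → kept, b columns NULL.
- a row (cust_id=1, cat=DM): no match → kept, b columns NULL.
- a row (cust_id=1, cat=MT): no match → kept, b columns NULL.
- a row (cust_id=3, cat=CR): no match → kept, b columns NULL.
- a row (cust_id=4, cat=CR): matches 1 b row(s) → 1 output row(s).
- 4 row(s) from b found no a partner → padded with NULL.
After projecting and ordering:
b.cat | a.name
AX | NULL
AX | NULL
CR | Ivan
CR | NULL
MT | NULL
NULL | Omar
NULL | Wendy
NULL | Yara
NULL | NULL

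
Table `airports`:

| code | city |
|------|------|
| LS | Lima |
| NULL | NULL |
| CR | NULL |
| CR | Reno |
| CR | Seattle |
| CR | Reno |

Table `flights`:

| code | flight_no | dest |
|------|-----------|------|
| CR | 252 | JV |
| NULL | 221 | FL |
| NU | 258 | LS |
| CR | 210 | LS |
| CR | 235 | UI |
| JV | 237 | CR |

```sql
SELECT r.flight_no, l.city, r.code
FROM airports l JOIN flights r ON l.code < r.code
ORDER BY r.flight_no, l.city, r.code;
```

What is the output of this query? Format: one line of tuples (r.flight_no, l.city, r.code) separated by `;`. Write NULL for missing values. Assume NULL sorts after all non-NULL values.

(237, Reno, JV); (237, Reno, JV); (237, Seattle, JV); (237, NULL, JV); (258, Lima, NU); (258, Reno, NU); (258, Reno, NU); (258, Seattle, NU); (258, NULL, NU)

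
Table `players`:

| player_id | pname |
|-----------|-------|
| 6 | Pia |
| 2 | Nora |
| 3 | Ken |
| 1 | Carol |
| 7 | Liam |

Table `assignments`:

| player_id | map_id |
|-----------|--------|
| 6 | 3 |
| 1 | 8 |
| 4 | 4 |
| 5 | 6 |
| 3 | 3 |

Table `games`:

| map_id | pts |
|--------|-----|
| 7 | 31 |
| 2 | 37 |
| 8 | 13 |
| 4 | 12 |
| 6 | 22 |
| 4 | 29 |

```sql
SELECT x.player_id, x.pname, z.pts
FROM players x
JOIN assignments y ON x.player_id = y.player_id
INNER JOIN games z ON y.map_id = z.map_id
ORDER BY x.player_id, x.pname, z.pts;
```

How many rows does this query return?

Step 1 — x INNER JOIN y on player_id → 3 row(s).
Then INNER JOIN `games z` on map_id: keep only rows whose y.map_id appears in z.
Result: 1 row(s).

1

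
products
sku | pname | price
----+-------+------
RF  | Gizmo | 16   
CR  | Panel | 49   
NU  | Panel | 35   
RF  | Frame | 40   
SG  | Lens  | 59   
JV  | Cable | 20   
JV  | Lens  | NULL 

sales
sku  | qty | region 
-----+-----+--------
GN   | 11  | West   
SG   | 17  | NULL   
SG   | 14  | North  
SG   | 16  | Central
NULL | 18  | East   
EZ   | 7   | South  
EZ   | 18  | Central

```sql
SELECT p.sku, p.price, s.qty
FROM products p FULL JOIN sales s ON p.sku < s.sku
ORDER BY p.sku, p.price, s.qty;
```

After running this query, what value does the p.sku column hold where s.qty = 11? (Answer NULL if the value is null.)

FULL OUTER JOIN keeps every row from both sides; unmatched rows get NULL for the other side's columns.
Matching on p.sku < s.sku. A NULL in a compared column never satisfies the condition.
Matched pairs: 21; unmatched p rows kept: 1; unmatched s rows kept: 1.

CR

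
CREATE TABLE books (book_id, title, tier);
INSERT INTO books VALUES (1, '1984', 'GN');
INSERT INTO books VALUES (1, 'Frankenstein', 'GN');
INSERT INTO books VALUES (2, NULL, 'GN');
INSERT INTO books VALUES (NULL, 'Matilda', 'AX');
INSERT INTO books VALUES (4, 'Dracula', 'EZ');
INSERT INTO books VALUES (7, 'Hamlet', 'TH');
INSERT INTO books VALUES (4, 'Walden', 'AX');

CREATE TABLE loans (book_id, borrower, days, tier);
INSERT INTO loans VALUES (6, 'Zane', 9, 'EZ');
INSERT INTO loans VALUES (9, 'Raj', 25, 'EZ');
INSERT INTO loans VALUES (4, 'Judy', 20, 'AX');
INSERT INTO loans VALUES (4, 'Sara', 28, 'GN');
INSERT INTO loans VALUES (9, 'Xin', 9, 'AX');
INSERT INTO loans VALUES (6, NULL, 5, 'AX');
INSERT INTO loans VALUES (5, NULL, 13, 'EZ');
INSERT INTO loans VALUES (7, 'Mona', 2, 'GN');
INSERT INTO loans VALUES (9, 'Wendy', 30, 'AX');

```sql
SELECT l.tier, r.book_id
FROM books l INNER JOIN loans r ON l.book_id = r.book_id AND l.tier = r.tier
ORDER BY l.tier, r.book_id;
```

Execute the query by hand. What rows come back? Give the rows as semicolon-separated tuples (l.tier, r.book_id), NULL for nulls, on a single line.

(AX, 4)

INNER JOIN keeps only pairs where the ON condition holds.
Matching on l.book_id = r.book_id AND l.tier = r.tier. A NULL in a compared column never satisfies the condition.
- l[0] book_id=1, tier=GN → no match; dropped.
- l[1] book_id=1, tier=GN → no match; dropped.
- l[2] book_id=2, tier=GN → no match; dropped.
- l[3] book_id=NULL, tier=AX → no match; dropped.
- l[4] book_id=4, tier=EZ → no match; dropped.
- l[5] book_id=7, tier=TH → no match; dropped.
- l[6] book_id=4, tier=AX → 1 match(es) in r → 1 row(s).
After projecting and ordering:
l.tier | r.book_id
AX | 4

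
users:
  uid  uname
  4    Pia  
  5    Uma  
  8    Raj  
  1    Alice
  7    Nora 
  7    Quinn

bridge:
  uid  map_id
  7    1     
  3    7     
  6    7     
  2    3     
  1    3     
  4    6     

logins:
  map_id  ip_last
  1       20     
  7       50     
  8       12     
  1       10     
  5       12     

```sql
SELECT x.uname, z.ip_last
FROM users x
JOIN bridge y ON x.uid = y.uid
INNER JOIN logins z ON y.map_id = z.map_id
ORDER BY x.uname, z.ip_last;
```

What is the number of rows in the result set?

Joins associate left-to-right: users INNER JOIN bridge on uid gives 4 intermediate row(s).
Then INNER JOIN `logins z` on map_id: keep only rows whose y.map_id appears in z.
Result: 4 row(s).

4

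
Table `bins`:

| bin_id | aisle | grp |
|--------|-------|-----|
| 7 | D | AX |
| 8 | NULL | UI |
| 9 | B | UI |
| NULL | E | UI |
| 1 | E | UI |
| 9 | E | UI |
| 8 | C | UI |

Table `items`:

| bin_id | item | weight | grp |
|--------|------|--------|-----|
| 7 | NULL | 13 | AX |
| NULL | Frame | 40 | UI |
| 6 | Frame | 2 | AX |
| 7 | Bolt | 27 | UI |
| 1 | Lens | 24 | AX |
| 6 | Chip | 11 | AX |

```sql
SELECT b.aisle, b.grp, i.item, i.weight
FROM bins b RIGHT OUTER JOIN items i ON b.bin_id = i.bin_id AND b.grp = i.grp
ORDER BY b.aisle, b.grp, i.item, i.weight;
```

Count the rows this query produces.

6

RIGHT JOIN keeps every row from `items`; unmatched rows get NULL for `bins`'s columns.
Matching on b.bin_id = i.bin_id AND b.grp = i.grp. A NULL in a compared column never satisfies the condition.
- b row (bin_id=7, grp=AX): matches 1 i row(s) → 1 output row(s).
- b row (bin_id=8, grp=UI): no match.
- b row (bin_id=9, grp=UI): no match.
- b row (bin_id=NULL, grp=UI): no match.
- b row (bin_id=1, grp=UI): no match.
- b row (bin_id=9, grp=UI): no match.
- b row (bin_id=8, grp=UI): no match.
- plus 5 unmatched i row(s), each kept with NULL b columns.
Total: 1 matched + 5 padded = 6 rows.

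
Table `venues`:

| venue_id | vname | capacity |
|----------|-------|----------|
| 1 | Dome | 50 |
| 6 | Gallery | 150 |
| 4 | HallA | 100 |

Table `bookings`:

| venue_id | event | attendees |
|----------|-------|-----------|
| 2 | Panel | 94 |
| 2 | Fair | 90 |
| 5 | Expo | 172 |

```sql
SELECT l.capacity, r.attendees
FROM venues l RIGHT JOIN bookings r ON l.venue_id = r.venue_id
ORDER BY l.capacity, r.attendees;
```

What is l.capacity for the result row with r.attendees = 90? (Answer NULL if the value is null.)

NULL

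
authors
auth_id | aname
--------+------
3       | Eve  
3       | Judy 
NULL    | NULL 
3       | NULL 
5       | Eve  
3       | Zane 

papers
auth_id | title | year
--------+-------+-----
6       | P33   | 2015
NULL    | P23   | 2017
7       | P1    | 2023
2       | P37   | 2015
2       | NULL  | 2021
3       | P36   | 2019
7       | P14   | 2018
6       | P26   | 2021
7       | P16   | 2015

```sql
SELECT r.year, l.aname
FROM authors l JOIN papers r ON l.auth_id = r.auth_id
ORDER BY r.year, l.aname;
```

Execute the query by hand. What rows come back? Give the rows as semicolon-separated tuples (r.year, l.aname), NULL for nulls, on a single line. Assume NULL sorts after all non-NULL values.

(2019, Eve); (2019, Judy); (2019, Zane); (2019, NULL)

INNER JOIN keeps only pairs where the ON condition holds.
Matching on l.auth_id = r.auth_id. A NULL in a compared column never satisfies the condition.
- l (auth_id=3) pairs with 1 row(s) of r.
- l (auth_id=3) pairs with 1 row(s) of r.
- l (auth_id=NULL) has no partner → excluded.
- l (auth_id=3) pairs with 1 row(s) of r.
- l (auth_id=5) has no partner → excluded.
- l (auth_id=3) pairs with 1 row(s) of r.
After projecting and ordering:
r.year | l.aname
2019 | Eve
2019 | Judy
2019 | Zane
2019 | NULL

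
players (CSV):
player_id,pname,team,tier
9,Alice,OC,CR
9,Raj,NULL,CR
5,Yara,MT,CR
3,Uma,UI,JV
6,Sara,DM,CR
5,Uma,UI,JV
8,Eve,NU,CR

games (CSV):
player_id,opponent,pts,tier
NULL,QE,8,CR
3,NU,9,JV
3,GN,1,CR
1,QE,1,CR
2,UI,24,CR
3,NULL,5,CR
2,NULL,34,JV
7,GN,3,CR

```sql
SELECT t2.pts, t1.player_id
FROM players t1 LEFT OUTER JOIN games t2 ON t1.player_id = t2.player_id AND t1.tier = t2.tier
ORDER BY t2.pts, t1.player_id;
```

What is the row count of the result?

7

LEFT JOIN keeps every row from `players`; unmatched rows get NULL for `games`'s columns.
Matching on t1.player_id = t2.player_id AND t1.tier = t2.tier. A NULL in a compared column never satisfies the condition.
- t1 (player_id=9, tier=CR) has no partner → padded with NULL.
- t1 (player_id=9, tier=CR) has no partner → padded with NULL.
- t1 (player_id=5, tier=CR) has no partner → padded with NULL.
- t1 (player_id=3, tier=JV) pairs with 1 row(s) of t2.
- t1 (player_id=6, tier=CR) has no partner → padded with NULL.
- t1 (player_id=5, tier=JV) has no partner → padded with NULL.
- t1 (player_id=8, tier=CR) has no partner → padded with NULL.
Total: 1 matched + 6 padded = 7 rows.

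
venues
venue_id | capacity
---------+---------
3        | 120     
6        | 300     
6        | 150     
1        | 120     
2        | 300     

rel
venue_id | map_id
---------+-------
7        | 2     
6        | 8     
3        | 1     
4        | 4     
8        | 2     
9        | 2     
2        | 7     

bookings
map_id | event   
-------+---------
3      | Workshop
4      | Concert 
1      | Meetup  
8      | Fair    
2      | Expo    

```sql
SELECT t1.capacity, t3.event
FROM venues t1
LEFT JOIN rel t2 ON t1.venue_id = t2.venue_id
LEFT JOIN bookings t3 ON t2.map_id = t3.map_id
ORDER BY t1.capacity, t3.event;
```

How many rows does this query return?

5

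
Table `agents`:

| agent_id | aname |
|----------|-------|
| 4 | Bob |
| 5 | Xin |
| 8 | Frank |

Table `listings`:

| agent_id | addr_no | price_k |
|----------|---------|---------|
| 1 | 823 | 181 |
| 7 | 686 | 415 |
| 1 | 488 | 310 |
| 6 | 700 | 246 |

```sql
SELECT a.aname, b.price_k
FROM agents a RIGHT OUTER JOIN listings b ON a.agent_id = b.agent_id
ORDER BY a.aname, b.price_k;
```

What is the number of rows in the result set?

4

RIGHT JOIN keeps every row from `listings`; unmatched rows get NULL for `agents`'s columns.
Matching on a.agent_id = b.agent_id.
- agent_id=4: no matching b row.
- agent_id=5: no matching b row.
- agent_id=8: no matching b row.
- plus 4 unmatched b row(s), each kept with NULL a columns.
Total: 0 matched + 4 padded = 4 rows.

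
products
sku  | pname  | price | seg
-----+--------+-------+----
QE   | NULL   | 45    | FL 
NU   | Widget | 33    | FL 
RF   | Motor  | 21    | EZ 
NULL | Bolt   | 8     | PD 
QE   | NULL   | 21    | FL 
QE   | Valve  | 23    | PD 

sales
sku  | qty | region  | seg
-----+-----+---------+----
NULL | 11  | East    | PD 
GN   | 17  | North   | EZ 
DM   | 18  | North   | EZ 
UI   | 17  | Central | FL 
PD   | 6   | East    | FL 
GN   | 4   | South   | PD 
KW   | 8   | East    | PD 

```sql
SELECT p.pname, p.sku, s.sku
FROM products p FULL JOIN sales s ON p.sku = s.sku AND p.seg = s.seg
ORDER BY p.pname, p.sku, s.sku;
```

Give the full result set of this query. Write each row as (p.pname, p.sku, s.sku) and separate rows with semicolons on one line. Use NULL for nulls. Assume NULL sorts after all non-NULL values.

(Bolt, NULL, NULL); (Motor, RF, NULL); (Valve, QE, NULL); (Widget, NU, NULL); (NULL, QE, NULL); (NULL, QE, NULL); (NULL, NULL, DM); (NULL, NULL, GN); (NULL, NULL, GN); (NULL, NULL, KW); (NULL, NULL, PD); (NULL, NULL, UI); (NULL, NULL, NULL)

FULL OUTER JOIN keeps every row from both sides; unmatched rows get NULL for the other side's columns.
Matching on p.sku = s.sku AND p.seg = s.seg. A NULL in a compared column never satisfies the condition.
- sku=QE, seg=FL: no s row matches, row kept with s columns NULL.
- sku=NU, seg=FL: no s row matches, row kept with s columns NULL.
- sku=RF, seg=EZ: no s row matches, row kept with s columns NULL.
- sku=NULL, seg=PD: no s row matches, row kept with s columns NULL.
- sku=QE, seg=FL: no s row matches, row kept with s columns NULL.
- sku=QE, seg=PD: no s row matches, row kept with s columns NULL.
- plus 7 unmatched s row(s), each kept with NULL p columns.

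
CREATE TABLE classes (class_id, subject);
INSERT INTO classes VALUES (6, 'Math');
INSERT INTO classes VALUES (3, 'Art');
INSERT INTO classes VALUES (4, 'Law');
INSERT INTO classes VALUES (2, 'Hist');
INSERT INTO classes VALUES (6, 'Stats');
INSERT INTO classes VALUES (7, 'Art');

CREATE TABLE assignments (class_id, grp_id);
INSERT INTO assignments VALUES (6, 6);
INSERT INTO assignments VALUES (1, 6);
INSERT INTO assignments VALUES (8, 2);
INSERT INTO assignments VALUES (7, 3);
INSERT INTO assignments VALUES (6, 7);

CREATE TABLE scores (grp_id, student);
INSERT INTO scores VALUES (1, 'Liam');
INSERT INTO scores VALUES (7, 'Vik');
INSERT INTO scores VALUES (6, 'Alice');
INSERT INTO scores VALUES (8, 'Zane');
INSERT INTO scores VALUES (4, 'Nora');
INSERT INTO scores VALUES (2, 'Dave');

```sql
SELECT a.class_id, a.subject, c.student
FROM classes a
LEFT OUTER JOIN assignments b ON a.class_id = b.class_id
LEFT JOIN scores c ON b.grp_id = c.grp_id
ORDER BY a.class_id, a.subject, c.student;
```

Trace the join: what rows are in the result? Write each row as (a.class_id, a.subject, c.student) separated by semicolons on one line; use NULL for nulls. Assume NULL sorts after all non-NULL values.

(2, Hist, NULL); (3, Art, NULL); (4, Law, NULL); (6, Math, Alice); (6, Math, Vik); (6, Stats, Alice); (6, Stats, Vik); (7, Art, NULL)

Joins associate left-to-right: classes LEFT JOIN assignments on class_id gives 8 intermediate row(s).
Then LEFT JOIN `scores c` on grp_id: each of those 8 rows is kept; rows whose b.grp_id has no match in c get NULL for c's columns.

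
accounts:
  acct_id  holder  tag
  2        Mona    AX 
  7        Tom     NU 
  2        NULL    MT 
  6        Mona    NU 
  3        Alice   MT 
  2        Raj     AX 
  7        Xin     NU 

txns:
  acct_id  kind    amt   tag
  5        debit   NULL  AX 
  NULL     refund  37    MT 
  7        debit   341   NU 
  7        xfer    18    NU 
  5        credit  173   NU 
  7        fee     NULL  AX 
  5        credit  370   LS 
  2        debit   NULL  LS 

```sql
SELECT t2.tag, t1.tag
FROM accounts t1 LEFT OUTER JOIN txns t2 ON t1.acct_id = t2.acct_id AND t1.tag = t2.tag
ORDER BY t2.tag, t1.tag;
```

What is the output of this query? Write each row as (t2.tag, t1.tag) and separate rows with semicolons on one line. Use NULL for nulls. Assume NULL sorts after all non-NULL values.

LEFT JOIN keeps every row from `accounts`; unmatched rows get NULL for `txns`'s columns.
Matching on t1.acct_id = t2.acct_id AND t1.tag = t2.tag. A NULL in a compared column never satisfies the condition.
- t1 (acct_id=2, tag=AX) has no partner → padded with NULL.
- t1 (acct_id=7, tag=NU) pairs with 2 row(s) of t2.
- t1 (acct_id=2, tag=MT) has no partner → padded with NULL.
- t1 (acct_id=6, tag=NU) has no partner → padded with NULL.
- t1 (acct_id=3, tag=MT) has no partner → padded with NULL.
- t1 (acct_id=2, tag=AX) has no partner → padded with NULL.
- t1 (acct_id=7, tag=NU) pairs with 2 row(s) of t2.
After projecting and ordering:
t2.tag | t1.tag
NU | NU
NU | NU
NU | NU
NU | NU
NULL | AX
NULL | AX
NULL | MT
NULL | MT
NULL | NU

(NU, NU); (NU, NU); (NU, NU); (NU, NU); (NULL, AX); (NULL, AX); (NULL, MT); (NULL, MT); (NULL, NU)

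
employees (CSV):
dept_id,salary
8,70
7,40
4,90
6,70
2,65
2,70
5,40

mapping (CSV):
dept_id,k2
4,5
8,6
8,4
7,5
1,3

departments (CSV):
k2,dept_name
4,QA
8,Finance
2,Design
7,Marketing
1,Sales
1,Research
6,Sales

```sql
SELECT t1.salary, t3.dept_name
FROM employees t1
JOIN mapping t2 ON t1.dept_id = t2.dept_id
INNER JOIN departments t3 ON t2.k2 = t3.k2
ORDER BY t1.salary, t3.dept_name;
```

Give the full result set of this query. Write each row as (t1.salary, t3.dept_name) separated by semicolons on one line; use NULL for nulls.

(70, QA); (70, Sales)

Evaluate left to right. First `employees t1 INNER JOIN mapping t2` on dept_id: 4 row(s).
Then INNER JOIN `departments t3` on k2: keep only rows whose t2.k2 appears in t3.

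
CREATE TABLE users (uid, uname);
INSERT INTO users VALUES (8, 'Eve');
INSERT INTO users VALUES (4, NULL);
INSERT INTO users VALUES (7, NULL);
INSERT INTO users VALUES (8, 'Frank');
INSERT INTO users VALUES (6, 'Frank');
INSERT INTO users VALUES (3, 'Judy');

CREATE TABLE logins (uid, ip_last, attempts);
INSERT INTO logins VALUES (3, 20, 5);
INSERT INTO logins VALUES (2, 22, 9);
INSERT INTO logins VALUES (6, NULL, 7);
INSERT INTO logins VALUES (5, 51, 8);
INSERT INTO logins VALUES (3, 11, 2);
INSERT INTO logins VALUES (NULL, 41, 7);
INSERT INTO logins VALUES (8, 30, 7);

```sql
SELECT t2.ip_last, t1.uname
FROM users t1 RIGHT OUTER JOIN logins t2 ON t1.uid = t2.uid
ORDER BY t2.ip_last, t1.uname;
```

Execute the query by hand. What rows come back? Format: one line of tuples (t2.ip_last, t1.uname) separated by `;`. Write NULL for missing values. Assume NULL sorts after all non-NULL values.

RIGHT JOIN keeps every row from `logins`; unmatched rows get NULL for `users`'s columns.
Matching on t1.uid = t2.uid. A NULL in a compared column never satisfies the condition.
- uid=8: 1 matching t2 row(s), so 1 row(s) emitted.
- uid=4: no matching t2 row.
- uid=7: no matching t2 row.
- uid=8: 1 matching t2 row(s), so 1 row(s) emitted.
- uid=6: 1 matching t2 row(s), so 1 row(s) emitted.
- uid=3: 2 matching t2 row(s), so 2 row(s) emitted.
- 3 t2 row(s) had no t1 match → kept, t1 columns NULL.
After projecting and ordering:
t2.ip_last | t1.uname
11 | Judy
20 | Judy
22 | NULL
30 | Eve
30 | Frank
41 | NULL
51 | NULL
NULL | Frank

(11, Judy); (20, Judy); (22, NULL); (30, Eve); (30, Frank); (41, NULL); (51, NULL); (NULL, Frank)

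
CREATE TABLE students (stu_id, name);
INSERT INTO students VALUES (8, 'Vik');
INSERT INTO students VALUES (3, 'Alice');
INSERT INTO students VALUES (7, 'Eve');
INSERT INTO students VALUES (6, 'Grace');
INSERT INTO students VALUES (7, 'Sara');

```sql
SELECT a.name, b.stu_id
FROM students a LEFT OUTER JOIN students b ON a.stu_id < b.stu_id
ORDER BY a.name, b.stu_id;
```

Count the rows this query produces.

LEFT JOIN keeps every row from `students a`; unmatched rows get NULL for `students b`'s columns.
Matching on a.stu_id < b.stu_id.
- stu_id=8: no b row matches, row kept with b columns NULL.
- stu_id=3: 4 matching b row(s), so 4 row(s) emitted.
- stu_id=7: 1 matching b row(s), so 1 row(s) emitted.
- stu_id=6: 3 matching b row(s), so 3 row(s) emitted.
- stu_id=7: 1 matching b row(s), so 1 row(s) emitted.
Total: 9 matched + 1 padded = 10 rows.

10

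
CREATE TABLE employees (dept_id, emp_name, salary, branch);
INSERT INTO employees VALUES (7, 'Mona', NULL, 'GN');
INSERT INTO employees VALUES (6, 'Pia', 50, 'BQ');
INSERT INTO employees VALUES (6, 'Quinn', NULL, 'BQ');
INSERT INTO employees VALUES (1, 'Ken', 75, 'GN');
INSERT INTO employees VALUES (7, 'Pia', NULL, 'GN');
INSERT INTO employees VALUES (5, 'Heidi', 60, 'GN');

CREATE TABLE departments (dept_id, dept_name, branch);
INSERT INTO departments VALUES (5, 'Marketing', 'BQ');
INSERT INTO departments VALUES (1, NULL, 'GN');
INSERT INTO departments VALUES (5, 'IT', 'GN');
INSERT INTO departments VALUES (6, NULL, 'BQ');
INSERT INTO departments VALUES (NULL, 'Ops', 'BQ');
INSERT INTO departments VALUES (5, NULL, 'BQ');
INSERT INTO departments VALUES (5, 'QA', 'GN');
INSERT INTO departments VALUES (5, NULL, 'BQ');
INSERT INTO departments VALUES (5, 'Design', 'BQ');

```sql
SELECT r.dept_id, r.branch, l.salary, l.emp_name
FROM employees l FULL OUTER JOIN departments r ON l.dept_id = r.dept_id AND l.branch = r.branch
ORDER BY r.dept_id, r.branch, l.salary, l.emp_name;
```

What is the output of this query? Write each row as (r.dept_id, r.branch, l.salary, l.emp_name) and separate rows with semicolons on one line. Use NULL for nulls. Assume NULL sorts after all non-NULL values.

(1, GN, 75, Ken); (5, BQ, NULL, NULL); (5, BQ, NULL, NULL); (5, BQ, NULL, NULL); (5, BQ, NULL, NULL); (5, GN, 60, Heidi); (5, GN, 60, Heidi); (6, BQ, 50, Pia); (6, BQ, NULL, Quinn); (NULL, BQ, NULL, NULL); (NULL, NULL, NULL, Mona); (NULL, NULL, NULL, Pia)

FULL OUTER JOIN keeps every row from both sides; unmatched rows get NULL for the other side's columns.
Matching on l.dept_id = r.dept_id AND l.branch = r.branch. A NULL in a compared column never satisfies the condition.
Matched pairs: 5; unmatched l rows kept: 2; unmatched r rows kept: 5.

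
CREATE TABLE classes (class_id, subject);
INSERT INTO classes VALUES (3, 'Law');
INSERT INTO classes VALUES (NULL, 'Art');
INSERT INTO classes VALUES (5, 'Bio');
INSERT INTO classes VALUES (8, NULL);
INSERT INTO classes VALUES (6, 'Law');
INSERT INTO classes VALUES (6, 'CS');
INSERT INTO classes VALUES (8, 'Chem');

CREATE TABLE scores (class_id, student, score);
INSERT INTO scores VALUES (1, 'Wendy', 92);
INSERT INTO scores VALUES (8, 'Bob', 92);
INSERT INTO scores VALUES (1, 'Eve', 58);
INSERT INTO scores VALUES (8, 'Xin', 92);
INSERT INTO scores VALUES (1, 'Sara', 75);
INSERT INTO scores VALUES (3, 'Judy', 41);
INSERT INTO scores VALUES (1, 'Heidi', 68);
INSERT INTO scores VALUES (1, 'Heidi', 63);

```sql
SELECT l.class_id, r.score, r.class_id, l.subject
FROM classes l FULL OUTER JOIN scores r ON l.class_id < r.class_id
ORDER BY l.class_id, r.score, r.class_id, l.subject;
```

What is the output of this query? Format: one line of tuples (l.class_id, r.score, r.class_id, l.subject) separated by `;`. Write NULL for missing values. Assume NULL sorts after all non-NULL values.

(3, 92, 8, Law); (3, 92, 8, Law); (5, 92, 8, Bio); (5, 92, 8, Bio); (6, 92, 8, CS); (6, 92, 8, CS); (6, 92, 8, Law); (6, 92, 8, Law); (8, NULL, NULL, Chem); (8, NULL, NULL, NULL); (NULL, 41, 3, NULL); (NULL, 58, 1, NULL); (NULL, 63, 1, NULL); (NULL, 68, 1, NULL); (NULL, 75, 1, NULL); (NULL, 92, 1, NULL); (NULL, NULL, NULL, Art)

FULL OUTER JOIN keeps every row from both sides; unmatched rows get NULL for the other side's columns.
Matching on l.class_id < r.class_id. A NULL in a compared column never satisfies the condition.
Matched pairs: 8; unmatched l rows kept: 3; unmatched r rows kept: 6.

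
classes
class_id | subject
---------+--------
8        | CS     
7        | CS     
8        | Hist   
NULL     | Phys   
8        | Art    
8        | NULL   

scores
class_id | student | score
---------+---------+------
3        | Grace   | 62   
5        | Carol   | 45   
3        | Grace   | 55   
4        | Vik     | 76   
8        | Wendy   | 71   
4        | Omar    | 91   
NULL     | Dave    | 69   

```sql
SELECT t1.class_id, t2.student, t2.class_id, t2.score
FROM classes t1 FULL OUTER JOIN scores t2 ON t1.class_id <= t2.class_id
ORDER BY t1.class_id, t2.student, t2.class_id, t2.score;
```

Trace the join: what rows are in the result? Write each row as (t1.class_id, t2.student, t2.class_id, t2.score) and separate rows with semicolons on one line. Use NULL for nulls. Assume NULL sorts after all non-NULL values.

FULL OUTER JOIN keeps every row from both sides; unmatched rows get NULL for the other side's columns.
Matching on t1.class_id <= t2.class_id. A NULL in a compared column never satisfies the condition.
- class_id=8: 1 matching t2 row(s), so 1 row(s) emitted.
- class_id=7: 1 matching t2 row(s), so 1 row(s) emitted.
- class_id=8: 1 matching t2 row(s), so 1 row(s) emitted.
- class_id=NULL: no t2 row matches, row kept with t2 columns NULL.
- class_id=8: 1 matching t2 row(s), so 1 row(s) emitted.
- class_id=8: 1 matching t2 row(s), so 1 row(s) emitted.
- plus 6 unmatched t2 row(s), each kept with NULL t1 columns.

(7, Wendy, 8, 71); (8, Wendy, 8, 71); (8, Wendy, 8, 71); (8, Wendy, 8, 71); (8, Wendy, 8, 71); (NULL, Carol, 5, 45); (NULL, Dave, NULL, 69); (NULL, Grace, 3, 55); (NULL, Grace, 3, 62); (NULL, Omar, 4, 91); (NULL, Vik, 4, 76); (NULL, NULL, NULL, NULL)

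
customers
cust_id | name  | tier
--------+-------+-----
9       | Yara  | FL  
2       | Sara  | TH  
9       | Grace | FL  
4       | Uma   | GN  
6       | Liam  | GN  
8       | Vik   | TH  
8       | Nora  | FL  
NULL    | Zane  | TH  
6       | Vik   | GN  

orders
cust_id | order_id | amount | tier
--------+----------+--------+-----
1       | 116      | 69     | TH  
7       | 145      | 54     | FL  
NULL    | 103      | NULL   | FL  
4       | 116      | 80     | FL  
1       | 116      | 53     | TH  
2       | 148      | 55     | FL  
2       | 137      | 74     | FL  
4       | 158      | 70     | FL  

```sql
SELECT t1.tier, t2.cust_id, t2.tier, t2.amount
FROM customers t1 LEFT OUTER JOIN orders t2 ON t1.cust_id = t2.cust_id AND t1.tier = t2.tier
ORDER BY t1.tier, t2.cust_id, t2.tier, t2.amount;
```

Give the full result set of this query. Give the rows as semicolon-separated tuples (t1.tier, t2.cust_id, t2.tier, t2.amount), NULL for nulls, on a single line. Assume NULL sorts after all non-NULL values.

LEFT JOIN keeps every row from `customers`; unmatched rows get NULL for `orders`'s columns.
Matching on t1.cust_id = t2.cust_id AND t1.tier = t2.tier. A NULL in a compared column never satisfies the condition.
- cust_id=9, tier=FL: no t2 row matches, row kept with t2 columns NULL.
- cust_id=2, tier=TH: no t2 row matches, row kept with t2 columns NULL.
- cust_id=9, tier=FL: no t2 row matches, row kept with t2 columns NULL.
- cust_id=4, tier=GN: no t2 row matches, row kept with t2 columns NULL.
- cust_id=6, tier=GN: no t2 row matches, row kept with t2 columns NULL.
- cust_id=8, tier=TH: no t2 row matches, row kept with t2 columns NULL.
- cust_id=8, tier=FL: no t2 row matches, row kept with t2 columns NULL.
- cust_id=NULL, tier=TH: no t2 row matches, row kept with t2 columns NULL.
- cust_id=6, tier=GN: no t2 row matches, row kept with t2 columns NULL.
After projecting and ordering:
t1.tier | t2.cust_id | t2.tier | t2.amount
FL | NULL | NULL | NULL
FL | NULL | NULL | NULL
FL | NULL | NULL | NULL
GN | NULL | NULL | NULL
GN | NULL | NULL | NULL
GN | NULL | NULL | NULL
TH | NULL | NULL | NULL
TH | NULL | NULL | NULL
TH | NULL | NULL | NULL

(FL, NULL, NULL, NULL); (FL, NULL, NULL, NULL); (FL, NULL, NULL, NULL); (GN, NULL, NULL, NULL); (GN, NULL, NULL, NULL); (GN, NULL, NULL, NULL); (TH, NULL, NULL, NULL); (TH, NULL, NULL, NULL); (TH, NULL, NULL, NULL)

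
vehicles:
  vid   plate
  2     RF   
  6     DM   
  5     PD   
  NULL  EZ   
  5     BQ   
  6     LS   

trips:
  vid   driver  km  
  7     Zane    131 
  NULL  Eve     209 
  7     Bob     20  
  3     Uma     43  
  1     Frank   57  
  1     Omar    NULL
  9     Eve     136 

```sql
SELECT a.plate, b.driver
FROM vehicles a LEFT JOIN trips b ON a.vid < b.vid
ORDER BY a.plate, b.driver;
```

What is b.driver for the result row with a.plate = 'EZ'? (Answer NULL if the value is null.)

NULL

LEFT JOIN keeps every row from `vehicles`; unmatched rows get NULL for `trips`'s columns.
Matching on a.vid < b.vid. A NULL in a compared column never satisfies the condition.
- a[0] vid=2 → 4 match(es) in b → 4 row(s).
- a[1] vid=6 → 3 match(es) in b → 3 row(s).
- a[2] vid=5 → 3 match(es) in b → 3 row(s).
- a[3] vid=NULL → no match; kept with NULLs on the b side.
- a[4] vid=5 → 3 match(es) in b → 3 row(s).
- a[5] vid=6 → 3 match(es) in b → 3 row(s).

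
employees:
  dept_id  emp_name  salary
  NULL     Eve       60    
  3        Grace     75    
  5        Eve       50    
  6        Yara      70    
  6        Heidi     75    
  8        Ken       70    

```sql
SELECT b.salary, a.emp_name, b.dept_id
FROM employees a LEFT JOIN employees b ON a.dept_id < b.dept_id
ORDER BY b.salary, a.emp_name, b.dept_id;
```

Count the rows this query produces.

11

LEFT JOIN keeps every row from `employees a`; unmatched rows get NULL for `employees b`'s columns.
Matching on a.dept_id < b.dept_id. A NULL in a compared column never satisfies the condition.
Matched pairs: 9; unmatched a rows kept: 2.
Total: 9 matched + 2 padded = 11 rows.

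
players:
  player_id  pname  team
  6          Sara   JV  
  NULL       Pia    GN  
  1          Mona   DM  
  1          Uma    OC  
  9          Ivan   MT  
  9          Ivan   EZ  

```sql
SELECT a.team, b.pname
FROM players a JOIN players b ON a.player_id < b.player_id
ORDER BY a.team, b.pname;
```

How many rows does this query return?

8

INNER JOIN keeps only pairs where the ON condition holds.
Matching on a.player_id < b.player_id. A NULL in a compared column never satisfies the condition.
- a row (player_id=6): matches 2 b row(s) → 2 output row(s).
- a row (player_id=NULL): no match → dropped.
- a row (player_id=1): matches 3 b row(s) → 3 output row(s).
- a row (player_id=1): matches 3 b row(s) → 3 output row(s).
- a row (player_id=9): no match → dropped.
- a row (player_id=9): no match → dropped.
Total: 8 rows.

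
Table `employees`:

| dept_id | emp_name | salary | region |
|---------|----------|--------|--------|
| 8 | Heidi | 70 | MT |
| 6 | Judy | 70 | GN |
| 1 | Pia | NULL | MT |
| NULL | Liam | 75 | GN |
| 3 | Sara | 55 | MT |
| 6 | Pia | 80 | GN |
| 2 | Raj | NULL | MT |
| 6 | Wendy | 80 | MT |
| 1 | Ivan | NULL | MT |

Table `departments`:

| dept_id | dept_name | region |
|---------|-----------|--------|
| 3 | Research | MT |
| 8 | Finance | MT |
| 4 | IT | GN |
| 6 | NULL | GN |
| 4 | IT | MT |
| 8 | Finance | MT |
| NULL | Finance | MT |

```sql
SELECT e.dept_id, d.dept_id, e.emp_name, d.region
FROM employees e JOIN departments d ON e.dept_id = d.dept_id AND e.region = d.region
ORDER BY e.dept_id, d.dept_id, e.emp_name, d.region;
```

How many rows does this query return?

5

INNER JOIN keeps only pairs where the ON condition holds.
Matching on e.dept_id = d.dept_id AND e.region = d.region. A NULL in a compared column never satisfies the condition.
- e[0] dept_id=8, region=MT → 2 match(es) in d → 2 row(s).
- e[1] dept_id=6, region=GN → 1 match(es) in d → 1 row(s).
- e[2] dept_id=1, region=MT → no match; dropped.
- e[3] dept_id=NULL, region=GN → no match; dropped.
- e[4] dept_id=3, region=MT → 1 match(es) in d → 1 row(s).
- e[5] dept_id=6, region=GN → 1 match(es) in d → 1 row(s).
- e[6] dept_id=2, region=MT → no match; dropped.
- e[7] dept_id=6, region=MT → no match; dropped.
- e[8] dept_id=1, region=MT → no match; dropped.
Total: 5 rows.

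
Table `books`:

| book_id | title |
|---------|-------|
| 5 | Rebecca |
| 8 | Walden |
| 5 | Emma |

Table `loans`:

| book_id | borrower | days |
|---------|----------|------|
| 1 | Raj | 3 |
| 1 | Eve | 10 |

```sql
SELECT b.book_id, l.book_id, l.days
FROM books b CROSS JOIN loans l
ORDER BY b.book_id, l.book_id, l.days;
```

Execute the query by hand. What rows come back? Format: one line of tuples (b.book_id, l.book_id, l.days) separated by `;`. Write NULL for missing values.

(5, 1, 3); (5, 1, 3); (5, 1, 10); (5, 1, 10); (8, 1, 3); (8, 1, 10)

CROSS JOIN pairs every row of `books` with every row of `loans`: 3 × 2 = 6 rows.
After projecting and ordering:
b.book_id | l.book_id | l.days
5 | 1 | 3
5 | 1 | 3
5 | 1 | 10
5 | 1 | 10
8 | 1 | 3
8 | 1 | 10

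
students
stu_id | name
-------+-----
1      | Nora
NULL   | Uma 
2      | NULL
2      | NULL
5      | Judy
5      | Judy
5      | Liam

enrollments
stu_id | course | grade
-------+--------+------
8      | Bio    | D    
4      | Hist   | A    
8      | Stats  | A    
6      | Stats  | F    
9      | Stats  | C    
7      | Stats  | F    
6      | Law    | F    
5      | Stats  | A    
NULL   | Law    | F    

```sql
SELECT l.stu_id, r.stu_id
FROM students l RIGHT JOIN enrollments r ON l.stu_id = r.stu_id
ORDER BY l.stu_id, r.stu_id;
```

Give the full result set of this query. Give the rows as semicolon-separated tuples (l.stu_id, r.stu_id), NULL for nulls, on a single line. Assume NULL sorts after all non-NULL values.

RIGHT JOIN keeps every row from `enrollments`; unmatched rows get NULL for `students`'s columns.
Matching on l.stu_id = r.stu_id. A NULL in a compared column never satisfies the condition.
- stu_id=1: no matching r row.
- stu_id=NULL: no matching r row.
- stu_id=2: no matching r row.
- stu_id=2: no matching r row.
- stu_id=5: 1 matching r row(s), so 1 row(s) emitted.
- stu_id=5: 1 matching r row(s), so 1 row(s) emitted.
- stu_id=5: 1 matching r row(s), so 1 row(s) emitted.
- 8 row(s) from r found no l partner → padded with NULL.

(5, 5); (5, 5); (5, 5); (NULL, 4); (NULL, 6); (NULL, 6); (NULL, 7); (NULL, 8); (NULL, 8); (NULL, 9); (NULL, NULL)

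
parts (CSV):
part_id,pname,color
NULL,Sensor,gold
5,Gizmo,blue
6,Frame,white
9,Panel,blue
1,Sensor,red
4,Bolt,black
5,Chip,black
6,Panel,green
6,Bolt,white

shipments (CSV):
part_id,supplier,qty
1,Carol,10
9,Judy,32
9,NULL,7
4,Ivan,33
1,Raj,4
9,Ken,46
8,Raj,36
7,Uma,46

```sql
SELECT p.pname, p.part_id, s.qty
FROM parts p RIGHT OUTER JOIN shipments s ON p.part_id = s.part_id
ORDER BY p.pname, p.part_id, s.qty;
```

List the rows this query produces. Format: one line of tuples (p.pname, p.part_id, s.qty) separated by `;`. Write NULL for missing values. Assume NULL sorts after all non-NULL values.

(Bolt, 4, 33); (Panel, 9, 7); (Panel, 9, 32); (Panel, 9, 46); (Sensor, 1, 4); (Sensor, 1, 10); (NULL, NULL, 36); (NULL, NULL, 46)

RIGHT JOIN keeps every row from `shipments`; unmatched rows get NULL for `parts`'s columns.
Matching on p.part_id = s.part_id. A NULL in a compared column never satisfies the condition.
- p (part_id=NULL) has no partner in s.
- p (part_id=5) has no partner in s.
- p (part_id=6) has no partner in s.
- p (part_id=9) pairs with 3 row(s) of s.
- p (part_id=1) pairs with 2 row(s) of s.
- p (part_id=4) pairs with 1 row(s) of s.
- p (part_id=5) has no partner in s.
- p (part_id=6) has no partner in s.
- p (part_id=6) has no partner in s.
- 2 s row(s) had no p match → kept, p columns NULL.
After projecting and ordering:
p.pname | p.part_id | s.qty
Bolt | 4 | 33
Panel | 9 | 7
Panel | 9 | 32
Panel | 9 | 46
Sensor | 1 | 4
Sensor | 1 | 10
NULL | NULL | 36
NULL | NULL | 46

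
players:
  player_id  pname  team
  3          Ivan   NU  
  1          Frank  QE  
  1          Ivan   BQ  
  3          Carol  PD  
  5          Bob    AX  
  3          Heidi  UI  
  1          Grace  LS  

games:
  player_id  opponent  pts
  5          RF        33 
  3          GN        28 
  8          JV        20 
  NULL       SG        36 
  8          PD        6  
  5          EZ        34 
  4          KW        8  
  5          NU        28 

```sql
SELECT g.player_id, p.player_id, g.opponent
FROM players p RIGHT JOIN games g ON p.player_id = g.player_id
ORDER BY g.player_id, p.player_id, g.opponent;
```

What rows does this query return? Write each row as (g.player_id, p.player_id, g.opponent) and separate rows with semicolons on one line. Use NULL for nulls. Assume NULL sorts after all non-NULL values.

(3, 3, GN); (3, 3, GN); (3, 3, GN); (4, NULL, KW); (5, 5, EZ); (5, 5, NU); (5, 5, RF); (8, NULL, JV); (8, NULL, PD); (NULL, NULL, SG)

RIGHT JOIN keeps every row from `games`; unmatched rows get NULL for `players`'s columns.
Matching on p.player_id = g.player_id. A NULL in a compared column never satisfies the condition.
Matched pairs: 6; unmatched g rows kept: 4.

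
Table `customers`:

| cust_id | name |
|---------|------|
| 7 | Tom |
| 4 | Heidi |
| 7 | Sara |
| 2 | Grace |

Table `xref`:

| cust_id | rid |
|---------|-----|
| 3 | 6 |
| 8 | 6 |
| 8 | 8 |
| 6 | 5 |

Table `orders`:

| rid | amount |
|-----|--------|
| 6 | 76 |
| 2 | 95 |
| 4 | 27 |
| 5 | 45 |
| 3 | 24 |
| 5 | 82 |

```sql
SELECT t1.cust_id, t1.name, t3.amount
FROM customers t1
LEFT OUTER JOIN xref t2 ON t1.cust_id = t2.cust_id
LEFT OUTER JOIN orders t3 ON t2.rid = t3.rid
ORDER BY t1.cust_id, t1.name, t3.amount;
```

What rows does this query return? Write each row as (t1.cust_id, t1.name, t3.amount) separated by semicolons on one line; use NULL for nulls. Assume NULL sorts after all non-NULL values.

(2, Grace, NULL); (4, Heidi, NULL); (7, Sara, NULL); (7, Tom, NULL)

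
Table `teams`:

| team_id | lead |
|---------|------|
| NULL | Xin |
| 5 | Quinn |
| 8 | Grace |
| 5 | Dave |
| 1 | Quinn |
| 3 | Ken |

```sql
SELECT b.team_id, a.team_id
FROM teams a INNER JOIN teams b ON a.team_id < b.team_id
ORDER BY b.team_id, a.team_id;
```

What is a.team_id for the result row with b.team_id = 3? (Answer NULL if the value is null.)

1

INNER JOIN keeps only pairs where the ON condition holds.
Matching on a.team_id < b.team_id. A NULL in a compared column never satisfies the condition.
- team_id=NULL: no matching b row, dropped.
- team_id=5: 1 matching b row(s), so 1 row(s) emitted.
- team_id=8: no matching b row, dropped.
- team_id=5: 1 matching b row(s), so 1 row(s) emitted.
- team_id=1: 4 matching b row(s), so 4 row(s) emitted.
- team_id=3: 3 matching b row(s), so 3 row(s) emitted.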